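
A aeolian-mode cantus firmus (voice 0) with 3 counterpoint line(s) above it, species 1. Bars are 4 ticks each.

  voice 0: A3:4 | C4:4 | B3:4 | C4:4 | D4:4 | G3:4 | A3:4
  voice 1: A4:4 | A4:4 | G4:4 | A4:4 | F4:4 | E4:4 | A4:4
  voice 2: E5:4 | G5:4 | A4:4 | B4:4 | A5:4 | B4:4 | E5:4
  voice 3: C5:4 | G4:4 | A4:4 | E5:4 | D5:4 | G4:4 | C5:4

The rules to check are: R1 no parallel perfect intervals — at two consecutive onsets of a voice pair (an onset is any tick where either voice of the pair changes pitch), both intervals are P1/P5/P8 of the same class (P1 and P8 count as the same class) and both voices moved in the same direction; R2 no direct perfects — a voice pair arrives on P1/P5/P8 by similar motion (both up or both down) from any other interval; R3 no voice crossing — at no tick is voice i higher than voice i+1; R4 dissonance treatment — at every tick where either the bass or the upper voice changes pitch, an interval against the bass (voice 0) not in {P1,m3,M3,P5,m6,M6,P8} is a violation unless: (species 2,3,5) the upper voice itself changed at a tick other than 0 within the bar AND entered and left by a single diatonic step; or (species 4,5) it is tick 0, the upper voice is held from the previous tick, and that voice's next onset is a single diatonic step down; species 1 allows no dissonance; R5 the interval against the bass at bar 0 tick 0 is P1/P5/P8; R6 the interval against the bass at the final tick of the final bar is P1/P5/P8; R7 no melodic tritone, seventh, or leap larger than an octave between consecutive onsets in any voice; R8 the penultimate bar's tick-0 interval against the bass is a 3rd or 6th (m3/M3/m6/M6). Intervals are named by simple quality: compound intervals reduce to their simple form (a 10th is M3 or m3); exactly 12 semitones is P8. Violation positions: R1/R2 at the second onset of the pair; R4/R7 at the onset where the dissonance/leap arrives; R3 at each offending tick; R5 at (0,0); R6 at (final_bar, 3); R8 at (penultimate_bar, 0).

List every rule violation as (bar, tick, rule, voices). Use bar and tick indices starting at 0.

bar 0: v0=A3 v1=A4 v2=E5 v3=C5 downbeat m3
bar 1: v0=C4 v1=A4 v2=G5 v3=G4 downbeat P5
bar 2: v0=B3 v1=G4 v2=A4 v3=A4 downbeat m7
bar 3: v0=C4 v1=A4 v2=B4 v3=E5 downbeat M3
bar 4: v0=D4 v1=F4 v2=A5 v3=D5 downbeat P8
bar 5: v0=G3 v1=E4 v2=B4 v3=G4 downbeat P8
bar 6: v0=A3 v1=A4 v2=E5 v3=C5 downbeat m3
  -> R3 @ bar 0 tick 0 v(2, 3): E5 above C5
  -> R5 @ bar 0 tick 0 v(0, 3): opens on m3
  -> R3 @ bar 0 tick 1 v(2, 3): E5 above C5
  -> R3 @ bar 0 tick 2 v(2, 3): E5 above C5
  -> R3 @ bar 0 tick 3 v(2, 3): E5 above C5
  -> R1 @ bar 1 tick 0 v(0, 2): A3/E5 P5 -> C4/G5 P5 similar
  -> R3 @ bar 1 tick 0 v(2, 3): G5 above G4
  -> R3 @ bar 1 tick 1 v(2, 3): G5 above G4
  -> R3 @ bar 1 tick 2 v(2, 3): G5 above G4
  -> R3 @ bar 1 tick 3 v(2, 3): G5 above G4
  -> R4 @ bar 2 tick 0 v(0, 2): B3/A4 m7 untreated
  -> R4 @ bar 2 tick 0 v(0, 3): B3/A4 m7 untreated
  -> R7 @ bar 2 tick 0 v(2,): G5->A4 leap 10st
  -> R2 @ bar 3 tick 0 v(1, 3): G4/A4 M2 -> A4/E5 P5 similar
  -> R4 @ bar 3 tick 0 v(0, 2): C4/B4 M7 untreated
  -> R2 @ bar 4 tick 0 v(0, 2): C4/B4 M7 -> D4/A5 P5 similar
  -> R3 @ bar 4 tick 0 v(2, 3): A5 above D5
  -> R7 @ bar 4 tick 0 v(2,): B4->A5 leap 10st
  -> R3 @ bar 4 tick 1 v(2, 3): A5 above D5
  -> R3 @ bar 4 tick 2 v(2, 3): A5 above D5
  -> R3 @ bar 4 tick 3 v(2, 3): A5 above D5
  -> R1 @ bar 5 tick 0 v(0, 3): D4/D5 P8 -> G3/G4 P8 similar
  -> R2 @ bar 5 tick 0 v(1, 2): F4/A5 M3 -> E4/B4 P5 similar
  -> R3 @ bar 5 tick 0 v(2, 3): B4 above G4
  -> R7 @ bar 5 tick 0 v(2,): A5->B4 leap 10st
  -> R8 @ bar 5 tick 0 v(0, 3): penult P8 not 3rd/6th
  -> R3 @ bar 5 tick 1 v(2, 3): B4 above G4
  -> R3 @ bar 5 tick 2 v(2, 3): B4 above G4
  -> R3 @ bar 5 tick 3 v(2, 3): B4 above G4
  -> R1 @ bar 6 tick 0 v(1, 2): E4/B4 P5 -> A4/E5 P5 similar
  -> R2 @ bar 6 tick 0 v(0, 1): G3/E4 M6 -> A3/A4 P8 similar
  -> R2 @ bar 6 tick 0 v(0, 2): G3/B4 M3 -> A3/E5 P5 similar
  -> R3 @ bar 6 tick 0 v(2, 3): E5 above C5
  -> R3 @ bar 6 tick 1 v(2, 3): E5 above C5
  -> R3 @ bar 6 tick 2 v(2, 3): E5 above C5
  -> R3 @ bar 6 tick 3 v(2, 3): E5 above C5
  -> R6 @ bar 6 tick 3 v(0, 3): closes on m3

(0, 0, R3, (2, 3))
(0, 0, R5, (0, 3))
(0, 1, R3, (2, 3))
(0, 2, R3, (2, 3))
(0, 3, R3, (2, 3))
(1, 0, R1, (0, 2))
(1, 0, R3, (2, 3))
(1, 1, R3, (2, 3))
(1, 2, R3, (2, 3))
(1, 3, R3, (2, 3))
(2, 0, R4, (0, 2))
(2, 0, R4, (0, 3))
(2, 0, R7, (2,))
(3, 0, R2, (1, 3))
(3, 0, R4, (0, 2))
(4, 0, R2, (0, 2))
(4, 0, R3, (2, 3))
(4, 0, R7, (2,))
(4, 1, R3, (2, 3))
(4, 2, R3, (2, 3))
(4, 3, R3, (2, 3))
(5, 0, R1, (0, 3))
(5, 0, R2, (1, 2))
(5, 0, R3, (2, 3))
(5, 0, R7, (2,))
(5, 0, R8, (0, 3))
(5, 1, R3, (2, 3))
(5, 2, R3, (2, 3))
(5, 3, R3, (2, 3))
(6, 0, R1, (1, 2))
(6, 0, R2, (0, 1))
(6, 0, R2, (0, 2))
(6, 0, R3, (2, 3))
(6, 1, R3, (2, 3))
(6, 2, R3, (2, 3))
(6, 3, R3, (2, 3))
(6, 3, R6, (0, 3))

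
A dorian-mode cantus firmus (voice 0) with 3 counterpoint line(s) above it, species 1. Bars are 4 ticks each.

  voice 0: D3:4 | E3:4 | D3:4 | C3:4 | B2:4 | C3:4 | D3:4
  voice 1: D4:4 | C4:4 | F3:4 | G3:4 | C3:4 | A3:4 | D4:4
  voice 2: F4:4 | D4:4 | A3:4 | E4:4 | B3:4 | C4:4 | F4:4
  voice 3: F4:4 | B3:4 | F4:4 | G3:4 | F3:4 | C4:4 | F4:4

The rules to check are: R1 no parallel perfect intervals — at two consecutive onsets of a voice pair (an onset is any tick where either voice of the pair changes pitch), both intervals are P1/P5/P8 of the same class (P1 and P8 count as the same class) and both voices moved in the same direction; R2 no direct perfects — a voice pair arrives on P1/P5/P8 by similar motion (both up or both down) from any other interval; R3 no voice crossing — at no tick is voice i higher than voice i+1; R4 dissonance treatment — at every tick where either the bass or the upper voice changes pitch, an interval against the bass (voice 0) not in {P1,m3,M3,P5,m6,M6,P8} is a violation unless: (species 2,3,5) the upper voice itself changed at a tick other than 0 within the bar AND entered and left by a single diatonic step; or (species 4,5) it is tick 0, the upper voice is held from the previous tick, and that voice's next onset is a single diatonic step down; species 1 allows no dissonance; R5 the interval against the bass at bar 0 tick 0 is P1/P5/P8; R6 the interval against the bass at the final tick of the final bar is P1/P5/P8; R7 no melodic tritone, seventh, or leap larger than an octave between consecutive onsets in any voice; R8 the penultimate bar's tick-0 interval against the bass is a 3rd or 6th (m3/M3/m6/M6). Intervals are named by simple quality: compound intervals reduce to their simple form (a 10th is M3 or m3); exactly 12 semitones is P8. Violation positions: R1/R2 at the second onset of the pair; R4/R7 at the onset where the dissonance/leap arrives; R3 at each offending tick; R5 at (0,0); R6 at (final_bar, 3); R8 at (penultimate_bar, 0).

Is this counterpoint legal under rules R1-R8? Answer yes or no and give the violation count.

bar 0: v0=D3 v1=D4 v2=F4 v3=F4 (m3)
bar 1: v0=E3 v1=C4 v2=D4 v3=B3 (P5)
bar 2: v0=D3 v1=F3 v2=A3 v3=F4 (m3)
bar 3: v0=C3 v1=G3 v2=E4 v3=G3 (P5)
bar 4: v0=B2 v1=C3 v2=B3 v3=F3 (TT)
bar 5: v0=C3 v1=A3 v2=C4 v3=C4 (P8)
bar 6: v0=D3 v1=D4 v2=F4 v3=F4 (m3)
  R5 @ bar0.0: opens on m3
  R5 @ bar0.0: opens on m3
  R3 @ bar1.0: D4 above B3
  R4 @ bar1.0: E3/D4 m7 untreated
  R7 @ bar1.0: F4->B3 leap 6st
  R3 @ bar1.1: D4 above B3
  R3 @ bar1.2: D4 above B3
  R3 @ bar1.3: D4 above B3
  R2 @ bar2.0: E3/D4 m7 -> D3/A3 P5 similar
  R7 @ bar2.0: B3->F4 leap 6st
  R2 @ bar3.0: D3/F4 m3 -> C3/G3 P5 similar
  R3 @ bar3.0: E4 above G3
  R7 @ bar3.0: F4->G3 leap 10st
  R3 @ bar3.1: E4 above G3
  R3 @ bar3.2: E4 above G3
  R3 @ bar3.3: E4 above G3
  R2 @ bar4.0: C3/E4 M3 -> B2/B3 P8 similar
  R3 @ bar4.0: B3 above F3
  R4 @ bar4.0: B2/C3 m2 untreated
  R4 @ bar4.0: B2/F3 TT untreated
  R3 @ bar4.1: B3 above F3
  R3 @ bar4.2: B3 above F3
  R3 @ bar4.3: B3 above F3
  R1 @ bar5.0: B2/B3 P8 -> C3/C4 P8 similar
  R2 @ bar5.0: B2/F3 TT -> C3/C4 P8 similar
  R2 @ bar5.0: B3/F3 TT -> C4/C4 P1 similar
  R8 @ bar5.0: penult P8 not 3rd/6th
  R8 @ bar5.0: penult P8 not 3rd/6th
  R1 @ bar6.0: C4/C4 P1 -> F4/F4 P1 similar
  R2 @ bar6.0: C3/A3 M6 -> D3/D4 P8 similar
  R6 @ bar6.3: closes on m3
  R6 @ bar6.3: closes on m3

No (32 violations)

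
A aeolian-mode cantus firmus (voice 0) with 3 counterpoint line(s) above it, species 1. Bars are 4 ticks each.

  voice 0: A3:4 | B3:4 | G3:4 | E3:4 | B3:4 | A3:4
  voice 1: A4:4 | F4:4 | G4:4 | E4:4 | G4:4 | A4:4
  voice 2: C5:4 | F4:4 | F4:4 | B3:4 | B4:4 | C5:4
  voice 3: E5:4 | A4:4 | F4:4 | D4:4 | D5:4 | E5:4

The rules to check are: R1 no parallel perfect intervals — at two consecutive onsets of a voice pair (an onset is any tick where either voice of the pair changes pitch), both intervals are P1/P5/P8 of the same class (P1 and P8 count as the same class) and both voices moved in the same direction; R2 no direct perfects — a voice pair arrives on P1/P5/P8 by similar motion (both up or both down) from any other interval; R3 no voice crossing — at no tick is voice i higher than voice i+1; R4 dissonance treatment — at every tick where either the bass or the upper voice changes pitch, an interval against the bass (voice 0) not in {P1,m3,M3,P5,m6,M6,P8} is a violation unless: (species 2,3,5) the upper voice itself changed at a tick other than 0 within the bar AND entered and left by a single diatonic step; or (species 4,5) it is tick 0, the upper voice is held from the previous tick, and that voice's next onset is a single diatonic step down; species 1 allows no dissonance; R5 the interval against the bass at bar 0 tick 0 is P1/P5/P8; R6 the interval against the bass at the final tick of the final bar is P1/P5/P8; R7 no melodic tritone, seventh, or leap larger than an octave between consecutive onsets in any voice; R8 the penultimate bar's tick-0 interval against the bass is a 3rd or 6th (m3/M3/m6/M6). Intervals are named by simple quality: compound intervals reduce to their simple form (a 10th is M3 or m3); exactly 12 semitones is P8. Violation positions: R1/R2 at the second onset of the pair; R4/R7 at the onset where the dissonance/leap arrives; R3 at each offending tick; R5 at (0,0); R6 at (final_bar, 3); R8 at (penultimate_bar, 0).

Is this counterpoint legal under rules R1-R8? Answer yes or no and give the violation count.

bar 0: v0=A3 v1=A4 v2=C5 v3=E5 (P5)
bar 1: v0=B3 v1=F4 v2=F4 v3=A4 (m7)
bar 2: v0=G3 v1=G4 v2=F4 v3=F4 (m7)
bar 3: v0=E3 v1=E4 v2=B3 v3=D4 (m7)
bar 4: v0=B3 v1=G4 v2=B4 v3=D5 (m3)
bar 5: v0=A3 v1=A4 v2=C5 v3=E5 (P5)
  R5 @ bar0.0: opens on m3
  R2 @ bar1.0: A4/C5 m3 -> F4/F4 P1 similar
  R4 @ bar1.0: B3/F4 TT untreated
  R4 @ bar1.0: B3/F4 TT untreated
  R4 @ bar1.0: B3/A4 m7 untreated
  R3 @ bar2.0: G4 above F4
  R4 @ bar2.0: G3/F4 m7 untreated
  R4 @ bar2.0: G3/F4 m7 untreated
  R3 @ bar2.1: G4 above F4
  R3 @ bar2.2: G4 above F4
  R3 @ bar2.3: G4 above F4
  R1 @ bar3.0: G3/G4 P8 -> E3/E4 P8 similar
  R2 @ bar3.0: G3/F4 m7 -> E3/B3 P5 similar
  R3 @ bar3.0: E4 above B3
  R4 @ bar3.0: E3/D4 m7 untreated
  R7 @ bar3.0: F4->B3 leap 6st
  R3 @ bar3.1: E4 above B3
  R3 @ bar3.2: E4 above B3
  R3 @ bar3.3: E4 above B3
  R2 @ bar4.0: E3/B3 P5 -> B3/B4 P8 similar
  R2 @ bar4.0: E4/D4 M2 -> G4/D5 P5 similar
  R8 @ bar4.0: penult P8 not 3rd/6th
  R1 @ bar5.0: G4/D5 P5 -> A4/E5 P5 similar
  R6 @ bar5.3: closes on m3

No (24 violations)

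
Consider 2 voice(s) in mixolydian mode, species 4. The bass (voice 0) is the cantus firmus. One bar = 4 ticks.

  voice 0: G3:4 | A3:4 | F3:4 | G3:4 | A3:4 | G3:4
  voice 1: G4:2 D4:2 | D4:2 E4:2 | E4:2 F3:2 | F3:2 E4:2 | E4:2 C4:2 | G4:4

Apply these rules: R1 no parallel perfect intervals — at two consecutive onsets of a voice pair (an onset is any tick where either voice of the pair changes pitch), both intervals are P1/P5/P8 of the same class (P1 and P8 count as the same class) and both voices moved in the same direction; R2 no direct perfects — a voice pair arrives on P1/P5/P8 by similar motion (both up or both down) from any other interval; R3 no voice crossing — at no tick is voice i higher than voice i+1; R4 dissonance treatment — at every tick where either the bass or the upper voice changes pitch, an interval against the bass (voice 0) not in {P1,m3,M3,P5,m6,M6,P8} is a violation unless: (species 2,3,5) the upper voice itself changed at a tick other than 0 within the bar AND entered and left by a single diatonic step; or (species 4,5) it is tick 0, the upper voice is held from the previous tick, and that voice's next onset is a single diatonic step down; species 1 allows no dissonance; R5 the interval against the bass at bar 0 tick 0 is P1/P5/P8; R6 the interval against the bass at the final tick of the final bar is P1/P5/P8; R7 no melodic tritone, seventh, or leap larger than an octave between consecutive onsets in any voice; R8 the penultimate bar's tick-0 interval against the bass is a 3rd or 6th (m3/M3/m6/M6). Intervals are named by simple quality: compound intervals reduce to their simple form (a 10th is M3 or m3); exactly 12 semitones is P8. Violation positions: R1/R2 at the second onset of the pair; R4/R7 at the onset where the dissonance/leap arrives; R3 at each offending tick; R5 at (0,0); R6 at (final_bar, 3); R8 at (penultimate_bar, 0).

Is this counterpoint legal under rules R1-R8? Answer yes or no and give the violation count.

bar 0: v0=G3 v1=G4 (P8)
bar 1: v0=A3 v1=D4 (P4)
bar 2: v0=F3 v1=E4 (M7)
bar 3: v0=G3 v1=F3 (M2)
bar 4: v0=A3 v1=E4 (P5)
bar 5: v0=G3 v1=G4 (P8)
  R4 @ bar1.0: A3/D4 P4 untreated
  R4 @ bar2.0: F3/E4 M7 untreated
  R7 @ bar2.2: E4->F3 leap 11st
  R3 @ bar3.0: G3 above F3
  R4 @ bar3.0: G3/F3 M2 untreated
  R3 @ bar3.1: G3 above F3
  R7 @ bar3.2: F3->E4 leap 11st
  R8 @ bar4.0: penult P5 not 3rd/6th

No (8 violations)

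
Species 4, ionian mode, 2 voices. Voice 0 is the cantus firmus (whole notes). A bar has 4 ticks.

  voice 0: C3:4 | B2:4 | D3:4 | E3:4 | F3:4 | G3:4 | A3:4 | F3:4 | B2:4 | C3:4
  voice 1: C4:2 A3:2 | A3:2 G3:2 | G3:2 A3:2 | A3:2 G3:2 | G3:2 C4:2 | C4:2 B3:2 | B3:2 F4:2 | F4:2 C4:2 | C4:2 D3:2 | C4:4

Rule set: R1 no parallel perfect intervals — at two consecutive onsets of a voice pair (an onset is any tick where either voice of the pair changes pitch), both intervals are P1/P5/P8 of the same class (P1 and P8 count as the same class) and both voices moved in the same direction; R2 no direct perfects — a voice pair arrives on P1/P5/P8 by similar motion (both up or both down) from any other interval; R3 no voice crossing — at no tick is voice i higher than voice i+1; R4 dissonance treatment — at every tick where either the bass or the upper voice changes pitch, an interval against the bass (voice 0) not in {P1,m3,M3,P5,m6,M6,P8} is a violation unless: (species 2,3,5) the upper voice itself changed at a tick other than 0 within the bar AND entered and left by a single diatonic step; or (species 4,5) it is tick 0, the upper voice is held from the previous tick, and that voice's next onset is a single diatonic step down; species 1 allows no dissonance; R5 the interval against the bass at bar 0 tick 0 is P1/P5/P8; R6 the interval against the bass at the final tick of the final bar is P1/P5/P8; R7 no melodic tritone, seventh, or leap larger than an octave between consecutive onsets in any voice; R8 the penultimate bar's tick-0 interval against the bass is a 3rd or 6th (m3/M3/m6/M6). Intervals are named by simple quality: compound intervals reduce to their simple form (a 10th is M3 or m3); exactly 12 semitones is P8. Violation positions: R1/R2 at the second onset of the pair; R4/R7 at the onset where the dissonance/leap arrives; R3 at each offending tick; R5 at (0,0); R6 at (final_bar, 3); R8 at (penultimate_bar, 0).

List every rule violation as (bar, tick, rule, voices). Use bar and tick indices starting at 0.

(2, 0, R4, (0, 1))
(4, 0, R4, (0, 1))
(6, 0, R4, (0, 1))
(6, 2, R7, (1,))
(8, 0, R4, (0, 1))
(8, 0, R7, (0,))
(8, 0, R8, (0, 1))
(8, 2, R7, (1,))
(9, 0, R2, (0, 1))
(9, 0, R7, (1,))

bar 0: v0=C3 v1=C4 downbeat P8
bar 1: v0=B2 v1=A3 downbeat m7
bar 2: v0=D3 v1=G3 downbeat P4
bar 3: v0=E3 v1=A3 downbeat P4
bar 4: v0=F3 v1=G3 downbeat M2
bar 5: v0=G3 v1=C4 downbeat P4
bar 6: v0=A3 v1=B3 downbeat M2
bar 7: v0=F3 v1=F4 downbeat P8
bar 8: v0=B2 v1=C4 downbeat m2
bar 9: v0=C3 v1=C4 downbeat P8
  -> R4 @ bar 2 tick 0 v(0, 1): D3/G3 P4 untreated
  -> R4 @ bar 4 tick 0 v(0, 1): F3/G3 M2 untreated
  -> R4 @ bar 6 tick 0 v(0, 1): A3/B3 M2 untreated
  -> R7 @ bar 6 tick 2 v(1,): B3->F4 leap 6st
  -> R4 @ bar 8 tick 0 v(0, 1): B2/C4 m2 untreated
  -> R7 @ bar 8 tick 0 v(0,): F3->B2 leap 6st
  -> R8 @ bar 8 tick 0 v(0, 1): penult m2 not 3rd/6th
  -> R7 @ bar 8 tick 2 v(1,): C4->D3 leap 10st
  -> R2 @ bar 9 tick 0 v(0, 1): B2/D3 m3 -> C3/C4 P8 similar
  -> R7 @ bar 9 tick 0 v(1,): D3->C4 leap 10st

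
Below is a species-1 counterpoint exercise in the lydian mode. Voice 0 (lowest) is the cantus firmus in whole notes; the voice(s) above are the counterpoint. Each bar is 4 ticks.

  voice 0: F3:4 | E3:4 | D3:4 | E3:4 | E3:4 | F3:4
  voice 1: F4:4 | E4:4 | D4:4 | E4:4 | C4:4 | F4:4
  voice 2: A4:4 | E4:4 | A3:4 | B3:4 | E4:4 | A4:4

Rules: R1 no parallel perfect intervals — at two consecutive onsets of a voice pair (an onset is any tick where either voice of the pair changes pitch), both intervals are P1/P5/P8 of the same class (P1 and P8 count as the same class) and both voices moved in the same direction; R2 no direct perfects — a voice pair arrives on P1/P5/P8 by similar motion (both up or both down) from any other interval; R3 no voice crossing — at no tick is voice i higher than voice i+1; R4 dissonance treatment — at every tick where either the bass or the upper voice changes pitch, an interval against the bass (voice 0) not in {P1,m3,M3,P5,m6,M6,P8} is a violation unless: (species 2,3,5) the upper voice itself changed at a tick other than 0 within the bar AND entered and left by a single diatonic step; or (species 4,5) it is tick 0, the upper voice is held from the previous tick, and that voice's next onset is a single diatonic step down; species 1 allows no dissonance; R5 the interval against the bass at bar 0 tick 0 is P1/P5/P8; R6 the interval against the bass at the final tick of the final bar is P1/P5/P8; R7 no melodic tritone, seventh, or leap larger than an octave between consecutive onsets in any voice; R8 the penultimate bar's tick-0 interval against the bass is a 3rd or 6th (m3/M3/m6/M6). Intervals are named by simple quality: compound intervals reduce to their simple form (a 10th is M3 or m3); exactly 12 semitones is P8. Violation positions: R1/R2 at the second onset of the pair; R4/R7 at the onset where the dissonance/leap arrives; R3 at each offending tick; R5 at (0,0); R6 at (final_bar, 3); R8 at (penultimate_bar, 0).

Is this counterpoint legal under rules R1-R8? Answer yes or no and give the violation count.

No (19 violations)

bar 0: v0=F3 v1=F4 v2=A4 (M3)
bar 1: v0=E3 v1=E4 v2=E4 (P8)
bar 2: v0=D3 v1=D4 v2=A3 (P5)
bar 3: v0=E3 v1=E4 v2=B3 (P5)
bar 4: v0=E3 v1=C4 v2=E4 (P8)
bar 5: v0=F3 v1=F4 v2=A4 (M3)
  R5 @ bar0.0: opens on M3
  R1 @ bar1.0: F3/F4 P8 -> E3/E4 P8 similar
  R2 @ bar1.0: F3/A4 M3 -> E3/E4 P8 similar
  R2 @ bar1.0: F4/A4 M3 -> E4/E4 P1 similar
  R1 @ bar2.0: E3/E4 P8 -> D3/D4 P8 similar
  R2 @ bar2.0: E3/E4 P8 -> D3/A3 P5 similar
  R3 @ bar2.0: D4 above A3
  R3 @ bar2.1: D4 above A3
  R3 @ bar2.2: D4 above A3
  R3 @ bar2.3: D4 above A3
  R1 @ bar3.0: D3/D4 P8 -> E3/E4 P8 similar
  R1 @ bar3.0: D3/A3 P5 -> E3/B3 P5 similar
  R3 @ bar3.0: E4 above B3
  R3 @ bar3.1: E4 above B3
  R3 @ bar3.2: E4 above B3
  R3 @ bar3.3: E4 above B3
  R8 @ bar4.0: penult P8 not 3rd/6th
  R2 @ bar5.0: E3/C4 m6 -> F3/F4 P8 similar
  R6 @ bar5.3: closes on M3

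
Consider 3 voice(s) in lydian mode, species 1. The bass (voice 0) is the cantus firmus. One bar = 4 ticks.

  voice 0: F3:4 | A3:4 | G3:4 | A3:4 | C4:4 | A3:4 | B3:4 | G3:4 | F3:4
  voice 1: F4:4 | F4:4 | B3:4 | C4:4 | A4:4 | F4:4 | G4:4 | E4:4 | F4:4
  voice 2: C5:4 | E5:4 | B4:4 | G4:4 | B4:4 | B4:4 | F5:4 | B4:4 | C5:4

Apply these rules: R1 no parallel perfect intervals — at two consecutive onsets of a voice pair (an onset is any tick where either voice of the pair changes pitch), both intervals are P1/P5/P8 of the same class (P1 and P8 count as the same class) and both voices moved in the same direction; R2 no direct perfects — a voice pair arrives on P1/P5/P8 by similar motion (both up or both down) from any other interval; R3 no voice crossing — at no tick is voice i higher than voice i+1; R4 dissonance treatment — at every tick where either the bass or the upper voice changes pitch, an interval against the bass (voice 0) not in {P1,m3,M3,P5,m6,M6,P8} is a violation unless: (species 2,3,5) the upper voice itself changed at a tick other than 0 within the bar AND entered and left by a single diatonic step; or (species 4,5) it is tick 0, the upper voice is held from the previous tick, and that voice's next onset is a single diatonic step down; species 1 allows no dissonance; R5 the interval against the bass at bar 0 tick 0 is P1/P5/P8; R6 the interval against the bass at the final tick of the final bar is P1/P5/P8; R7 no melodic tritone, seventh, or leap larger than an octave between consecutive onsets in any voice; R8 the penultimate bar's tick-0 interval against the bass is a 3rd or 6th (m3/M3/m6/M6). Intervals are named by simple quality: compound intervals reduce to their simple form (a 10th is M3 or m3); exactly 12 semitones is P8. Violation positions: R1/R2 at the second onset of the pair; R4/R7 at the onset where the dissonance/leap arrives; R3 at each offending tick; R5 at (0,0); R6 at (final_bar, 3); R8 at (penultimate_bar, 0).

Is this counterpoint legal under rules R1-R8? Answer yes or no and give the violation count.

bar 0: v0=F3 v1=F4 v2=C5 (P5)
bar 1: v0=A3 v1=F4 v2=E5 (P5)
bar 2: v0=G3 v1=B3 v2=B4 (M3)
bar 3: v0=A3 v1=C4 v2=G4 (m7)
bar 4: v0=C4 v1=A4 v2=B4 (M7)
bar 5: v0=A3 v1=F4 v2=B4 (M2)
bar 6: v0=B3 v1=G4 v2=F5 (TT)
bar 7: v0=G3 v1=E4 v2=B4 (M3)
bar 8: v0=F3 v1=F4 v2=C5 (P5)
  R1 @ bar1.0: F3/C5 P5 -> A3/E5 P5 similar
  R2 @ bar2.0: F4/E5 M7 -> B3/B4 P8 similar
  R7 @ bar2.0: F4->B3 leap 6st
  R4 @ bar3.0: A3/G4 m7 untreated
  R4 @ bar4.0: C4/B4 M7 untreated
  R4 @ bar5.0: A3/B4 M2 untreated
  R4 @ bar6.0: B3/F5 TT untreated
  R7 @ bar6.0: B4->F5 leap 6st
  R2 @ bar7.0: G4/F5 m7 -> E4/B4 P5 similar
  R7 @ bar7.0: F5->B4 leap 6st
  R1 @ bar8.0: E4/B4 P5 -> F4/C5 P5 similar

No (11 violations)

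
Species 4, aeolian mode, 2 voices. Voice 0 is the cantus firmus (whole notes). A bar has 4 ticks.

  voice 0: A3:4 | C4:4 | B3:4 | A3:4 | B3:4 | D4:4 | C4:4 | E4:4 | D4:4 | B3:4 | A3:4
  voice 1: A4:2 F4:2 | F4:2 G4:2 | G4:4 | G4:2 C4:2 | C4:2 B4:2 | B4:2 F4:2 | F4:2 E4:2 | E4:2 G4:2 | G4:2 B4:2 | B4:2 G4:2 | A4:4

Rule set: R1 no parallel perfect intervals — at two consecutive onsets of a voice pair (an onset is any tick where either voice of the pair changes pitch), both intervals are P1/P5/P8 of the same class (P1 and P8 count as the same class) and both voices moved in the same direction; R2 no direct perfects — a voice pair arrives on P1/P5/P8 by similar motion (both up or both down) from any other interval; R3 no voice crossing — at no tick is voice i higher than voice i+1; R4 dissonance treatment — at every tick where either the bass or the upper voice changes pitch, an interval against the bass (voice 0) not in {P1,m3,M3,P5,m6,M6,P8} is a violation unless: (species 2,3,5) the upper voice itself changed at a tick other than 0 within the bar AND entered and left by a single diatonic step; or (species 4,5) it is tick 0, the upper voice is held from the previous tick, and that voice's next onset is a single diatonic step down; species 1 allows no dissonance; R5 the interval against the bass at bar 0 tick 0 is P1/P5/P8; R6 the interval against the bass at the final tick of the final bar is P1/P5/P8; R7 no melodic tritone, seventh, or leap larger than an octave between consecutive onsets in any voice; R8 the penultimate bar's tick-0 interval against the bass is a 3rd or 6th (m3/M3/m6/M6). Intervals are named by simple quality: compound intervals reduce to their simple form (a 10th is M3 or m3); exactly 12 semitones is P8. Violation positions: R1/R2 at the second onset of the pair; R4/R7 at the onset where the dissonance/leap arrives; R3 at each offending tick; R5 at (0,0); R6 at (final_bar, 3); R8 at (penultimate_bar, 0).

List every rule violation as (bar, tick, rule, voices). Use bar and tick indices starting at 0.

(1, 0, R4, (0, 1))
(3, 0, R4, (0, 1))
(4, 0, R4, (0, 1))
(4, 2, R7, (1,))
(5, 2, R7, (1,))
(8, 0, R4, (0, 1))
(9, 0, R8, (0, 1))

bar 0: v0=A3 v1=A4 downbeat P8
bar 1: v0=C4 v1=F4 downbeat P4
bar 2: v0=B3 v1=G4 downbeat m6
bar 3: v0=A3 v1=G4 downbeat m7
bar 4: v0=B3 v1=C4 downbeat m2
bar 5: v0=D4 v1=B4 downbeat M6
bar 6: v0=C4 v1=F4 downbeat P4
bar 7: v0=E4 v1=E4 downbeat P1
bar 8: v0=D4 v1=G4 downbeat P4
bar 9: v0=B3 v1=B4 downbeat P8
bar 10: v0=A3 v1=A4 downbeat P8
  -> R4 @ bar 1 tick 0 v(0, 1): C4/F4 P4 untreated
  -> R4 @ bar 3 tick 0 v(0, 1): A3/G4 m7 untreated
  -> R4 @ bar 4 tick 0 v(0, 1): B3/C4 m2 untreated
  -> R7 @ bar 4 tick 2 v(1,): C4->B4 leap 11st
  -> R7 @ bar 5 tick 2 v(1,): B4->F4 leap 6st
  -> R4 @ bar 8 tick 0 v(0, 1): D4/G4 P4 untreated
  -> R8 @ bar 9 tick 0 v(0, 1): penult P8 not 3rd/6th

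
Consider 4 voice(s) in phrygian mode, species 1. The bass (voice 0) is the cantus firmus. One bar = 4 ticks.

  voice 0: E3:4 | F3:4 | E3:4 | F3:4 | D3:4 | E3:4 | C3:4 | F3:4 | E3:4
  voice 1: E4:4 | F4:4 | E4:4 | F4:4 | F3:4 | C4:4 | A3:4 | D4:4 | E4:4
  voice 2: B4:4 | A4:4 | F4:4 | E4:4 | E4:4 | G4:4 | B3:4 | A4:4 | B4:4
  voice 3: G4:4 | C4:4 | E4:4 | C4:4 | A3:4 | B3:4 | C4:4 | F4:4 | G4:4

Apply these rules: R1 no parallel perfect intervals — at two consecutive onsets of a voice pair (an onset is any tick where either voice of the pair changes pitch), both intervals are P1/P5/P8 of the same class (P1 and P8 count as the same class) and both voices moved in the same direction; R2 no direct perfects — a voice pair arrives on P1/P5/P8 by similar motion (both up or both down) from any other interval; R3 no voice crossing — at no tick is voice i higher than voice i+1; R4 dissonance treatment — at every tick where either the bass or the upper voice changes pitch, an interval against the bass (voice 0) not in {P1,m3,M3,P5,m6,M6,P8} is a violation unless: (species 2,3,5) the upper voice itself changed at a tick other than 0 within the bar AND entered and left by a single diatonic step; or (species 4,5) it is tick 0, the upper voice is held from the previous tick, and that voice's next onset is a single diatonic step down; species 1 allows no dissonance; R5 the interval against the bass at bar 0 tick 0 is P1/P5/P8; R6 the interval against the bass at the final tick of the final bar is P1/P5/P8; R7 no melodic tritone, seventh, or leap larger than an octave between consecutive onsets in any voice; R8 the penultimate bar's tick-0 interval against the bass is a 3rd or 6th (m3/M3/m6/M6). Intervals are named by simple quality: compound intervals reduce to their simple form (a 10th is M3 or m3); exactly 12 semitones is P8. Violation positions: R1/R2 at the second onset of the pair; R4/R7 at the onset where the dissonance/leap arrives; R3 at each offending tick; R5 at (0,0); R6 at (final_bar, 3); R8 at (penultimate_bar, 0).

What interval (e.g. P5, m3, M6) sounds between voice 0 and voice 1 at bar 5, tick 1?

voice 0=E3 voice 1=C4 -> m6

m6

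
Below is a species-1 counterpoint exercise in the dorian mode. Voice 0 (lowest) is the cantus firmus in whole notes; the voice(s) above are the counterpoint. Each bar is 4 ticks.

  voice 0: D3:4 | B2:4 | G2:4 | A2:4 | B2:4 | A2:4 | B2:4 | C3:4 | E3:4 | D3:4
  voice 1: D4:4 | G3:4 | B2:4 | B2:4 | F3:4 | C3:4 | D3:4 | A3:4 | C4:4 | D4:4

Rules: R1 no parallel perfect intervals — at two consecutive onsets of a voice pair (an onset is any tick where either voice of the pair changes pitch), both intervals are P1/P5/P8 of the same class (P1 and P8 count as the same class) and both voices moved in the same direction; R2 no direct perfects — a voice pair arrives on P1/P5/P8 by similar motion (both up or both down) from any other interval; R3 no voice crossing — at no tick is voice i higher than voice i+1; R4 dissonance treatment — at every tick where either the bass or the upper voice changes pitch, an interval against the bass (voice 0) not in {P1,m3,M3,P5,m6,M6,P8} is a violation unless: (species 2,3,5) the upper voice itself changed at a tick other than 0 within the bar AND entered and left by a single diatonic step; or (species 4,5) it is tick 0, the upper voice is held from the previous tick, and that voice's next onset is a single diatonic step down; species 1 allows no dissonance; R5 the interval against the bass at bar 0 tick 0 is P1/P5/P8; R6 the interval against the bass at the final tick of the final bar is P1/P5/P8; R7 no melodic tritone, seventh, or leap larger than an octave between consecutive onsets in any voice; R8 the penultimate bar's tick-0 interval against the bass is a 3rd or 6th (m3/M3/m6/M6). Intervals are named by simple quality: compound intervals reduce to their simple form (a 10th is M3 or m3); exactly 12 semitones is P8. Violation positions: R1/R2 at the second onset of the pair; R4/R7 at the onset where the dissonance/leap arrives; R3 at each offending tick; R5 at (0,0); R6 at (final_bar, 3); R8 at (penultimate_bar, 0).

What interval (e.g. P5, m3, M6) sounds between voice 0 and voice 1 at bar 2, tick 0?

M3

voice 0=G2 voice 1=B2 -> M3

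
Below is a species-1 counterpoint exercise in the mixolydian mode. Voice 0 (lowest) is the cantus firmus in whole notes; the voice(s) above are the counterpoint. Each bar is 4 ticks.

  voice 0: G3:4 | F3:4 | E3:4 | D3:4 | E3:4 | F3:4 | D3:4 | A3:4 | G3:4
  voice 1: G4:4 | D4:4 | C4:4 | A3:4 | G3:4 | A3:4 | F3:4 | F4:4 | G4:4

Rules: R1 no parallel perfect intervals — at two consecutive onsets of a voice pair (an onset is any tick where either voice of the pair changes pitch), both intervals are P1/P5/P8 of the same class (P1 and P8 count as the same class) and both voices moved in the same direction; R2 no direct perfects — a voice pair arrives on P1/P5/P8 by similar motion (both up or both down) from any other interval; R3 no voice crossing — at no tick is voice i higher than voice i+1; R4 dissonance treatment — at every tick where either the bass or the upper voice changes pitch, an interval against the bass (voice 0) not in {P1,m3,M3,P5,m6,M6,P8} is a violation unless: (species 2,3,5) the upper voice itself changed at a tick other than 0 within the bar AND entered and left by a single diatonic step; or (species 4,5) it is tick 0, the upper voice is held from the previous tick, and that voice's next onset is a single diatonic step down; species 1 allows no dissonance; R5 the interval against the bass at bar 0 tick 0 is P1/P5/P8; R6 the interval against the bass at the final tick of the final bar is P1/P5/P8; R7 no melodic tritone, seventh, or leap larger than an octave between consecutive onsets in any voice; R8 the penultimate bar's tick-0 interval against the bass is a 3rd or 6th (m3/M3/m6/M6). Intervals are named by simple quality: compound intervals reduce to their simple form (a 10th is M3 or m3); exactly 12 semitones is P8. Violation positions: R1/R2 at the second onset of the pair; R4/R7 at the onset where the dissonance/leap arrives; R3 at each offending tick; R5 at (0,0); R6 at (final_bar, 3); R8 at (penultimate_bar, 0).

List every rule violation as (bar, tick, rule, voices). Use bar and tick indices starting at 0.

bar 0: v0=G3 v1=G4 downbeat P8
bar 1: v0=F3 v1=D4 downbeat M6
bar 2: v0=E3 v1=C4 downbeat m6
bar 3: v0=D3 v1=A3 downbeat P5
bar 4: v0=E3 v1=G3 downbeat m3
bar 5: v0=F3 v1=A3 downbeat M3
bar 6: v0=D3 v1=F3 downbeat m3
bar 7: v0=A3 v1=F4 downbeat m6
bar 8: v0=G3 v1=G4 downbeat P8
  -> R2 @ bar 3 tick 0 v(0, 1): E3/C4 m6 -> D3/A3 P5 similar

(3, 0, R2, (0, 1))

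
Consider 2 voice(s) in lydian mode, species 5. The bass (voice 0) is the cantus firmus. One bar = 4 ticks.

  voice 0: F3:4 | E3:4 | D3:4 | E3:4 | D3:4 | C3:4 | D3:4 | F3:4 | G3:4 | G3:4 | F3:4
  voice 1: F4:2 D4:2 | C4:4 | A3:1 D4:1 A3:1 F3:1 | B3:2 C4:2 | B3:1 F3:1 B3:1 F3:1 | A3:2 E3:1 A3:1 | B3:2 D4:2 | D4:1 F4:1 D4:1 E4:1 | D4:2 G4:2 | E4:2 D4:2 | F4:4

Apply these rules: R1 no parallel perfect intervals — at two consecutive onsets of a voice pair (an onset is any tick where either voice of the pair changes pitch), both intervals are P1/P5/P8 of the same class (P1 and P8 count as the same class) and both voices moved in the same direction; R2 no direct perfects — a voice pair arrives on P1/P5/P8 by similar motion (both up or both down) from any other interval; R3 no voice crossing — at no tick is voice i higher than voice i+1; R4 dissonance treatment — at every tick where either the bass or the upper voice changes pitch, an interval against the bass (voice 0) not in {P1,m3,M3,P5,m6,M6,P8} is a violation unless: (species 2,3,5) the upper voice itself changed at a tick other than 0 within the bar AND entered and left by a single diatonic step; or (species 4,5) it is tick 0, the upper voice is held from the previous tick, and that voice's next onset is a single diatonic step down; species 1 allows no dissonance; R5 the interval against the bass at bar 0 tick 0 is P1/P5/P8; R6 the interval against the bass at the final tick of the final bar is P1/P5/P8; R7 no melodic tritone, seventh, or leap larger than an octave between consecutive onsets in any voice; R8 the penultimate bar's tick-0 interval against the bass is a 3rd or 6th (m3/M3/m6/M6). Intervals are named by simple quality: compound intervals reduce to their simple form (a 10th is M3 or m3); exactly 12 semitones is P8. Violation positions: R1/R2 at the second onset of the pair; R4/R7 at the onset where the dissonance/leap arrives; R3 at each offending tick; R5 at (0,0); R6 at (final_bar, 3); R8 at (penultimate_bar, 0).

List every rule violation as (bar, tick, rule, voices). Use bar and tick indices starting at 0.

bar 0: v0=F3 v1=F4 downbeat P8
bar 1: v0=E3 v1=C4 downbeat m6
bar 2: v0=D3 v1=A3 downbeat P5
bar 3: v0=E3 v1=B3 downbeat P5
bar 4: v0=D3 v1=B3 downbeat M6
bar 5: v0=C3 v1=A3 downbeat M6
bar 6: v0=D3 v1=B3 downbeat M6
bar 7: v0=F3 v1=D4 downbeat M6
bar 8: v0=G3 v1=D4 downbeat P5
bar 9: v0=G3 v1=E4 downbeat M6
bar 10: v0=F3 v1=F4 downbeat P8
  -> R2 @ bar 2 tick 0 v(0, 1): E3/C4 m6 -> D3/A3 P5 similar
  -> R2 @ bar 3 tick 0 v(0, 1): D3/F3 m3 -> E3/B3 P5 similar
  -> R7 @ bar 3 tick 0 v(1,): F3->B3 leap 6st
  -> R7 @ bar 4 tick 1 v(1,): B3->F3 leap 6st
  -> R7 @ bar 4 tick 2 v(1,): F3->B3 leap 6st
  -> R7 @ bar 4 tick 3 v(1,): B3->F3 leap 6st

(2, 0, R2, (0, 1))
(3, 0, R2, (0, 1))
(3, 0, R7, (1,))
(4, 1, R7, (1,))
(4, 2, R7, (1,))
(4, 3, R7, (1,))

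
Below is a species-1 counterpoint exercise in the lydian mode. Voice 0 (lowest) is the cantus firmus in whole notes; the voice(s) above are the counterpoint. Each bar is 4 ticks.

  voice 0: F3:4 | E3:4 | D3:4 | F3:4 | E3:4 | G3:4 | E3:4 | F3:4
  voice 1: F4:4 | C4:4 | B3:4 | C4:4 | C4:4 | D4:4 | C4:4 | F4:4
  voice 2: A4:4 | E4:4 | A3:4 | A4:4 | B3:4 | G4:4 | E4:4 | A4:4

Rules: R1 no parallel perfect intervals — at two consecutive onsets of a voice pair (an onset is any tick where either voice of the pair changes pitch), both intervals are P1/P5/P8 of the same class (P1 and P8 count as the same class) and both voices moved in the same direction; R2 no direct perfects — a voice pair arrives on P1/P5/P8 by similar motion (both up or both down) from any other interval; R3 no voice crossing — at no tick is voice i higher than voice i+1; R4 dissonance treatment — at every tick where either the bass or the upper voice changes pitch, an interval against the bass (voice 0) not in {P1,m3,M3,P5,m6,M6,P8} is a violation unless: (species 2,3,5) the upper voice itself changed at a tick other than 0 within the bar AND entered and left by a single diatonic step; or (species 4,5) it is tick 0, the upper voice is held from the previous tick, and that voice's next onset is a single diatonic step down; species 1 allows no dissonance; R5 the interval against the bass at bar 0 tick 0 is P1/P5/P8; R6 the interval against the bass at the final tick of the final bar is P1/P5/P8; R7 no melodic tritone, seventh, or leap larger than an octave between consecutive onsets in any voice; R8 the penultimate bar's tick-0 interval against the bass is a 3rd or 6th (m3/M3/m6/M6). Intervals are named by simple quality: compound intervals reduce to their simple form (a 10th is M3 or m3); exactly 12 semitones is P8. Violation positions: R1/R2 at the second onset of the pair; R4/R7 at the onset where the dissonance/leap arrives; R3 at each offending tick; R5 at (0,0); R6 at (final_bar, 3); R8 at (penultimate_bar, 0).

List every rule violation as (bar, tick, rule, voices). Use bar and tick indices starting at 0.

(0, 0, R5, (0, 2))
(1, 0, R2, (0, 2))
(2, 0, R2, (0, 2))
(2, 0, R3, (1, 2))
(2, 1, R3, (1, 2))
(2, 2, R3, (1, 2))
(2, 3, R3, (1, 2))
(3, 0, R2, (0, 1))
(4, 0, R2, (0, 2))
(4, 0, R3, (1, 2))
(4, 0, R7, (2,))
(4, 1, R3, (1, 2))
(4, 2, R3, (1, 2))
(4, 3, R3, (1, 2))
(5, 0, R2, (0, 1))
(5, 0, R2, (0, 2))
(6, 0, R1, (0, 2))
(6, 0, R8, (0, 2))
(7, 0, R2, (0, 1))
(7, 3, R6, (0, 2))

bar 0: v0=F3 v1=F4 v2=A4 downbeat M3
bar 1: v0=E3 v1=C4 v2=E4 downbeat P8
bar 2: v0=D3 v1=B3 v2=A3 downbeat P5
bar 3: v0=F3 v1=C4 v2=A4 downbeat M3
bar 4: v0=E3 v1=C4 v2=B3 downbeat P5
bar 5: v0=G3 v1=D4 v2=G4 downbeat P8
bar 6: v0=E3 v1=C4 v2=E4 downbeat P8
bar 7: v0=F3 v1=F4 v2=A4 downbeat M3
  -> R5 @ bar 0 tick 0 v(0, 2): opens on M3
  -> R2 @ bar 1 tick 0 v(0, 2): F3/A4 M3 -> E3/E4 P8 similar
  -> R2 @ bar 2 tick 0 v(0, 2): E3/E4 P8 -> D3/A3 P5 similar
  -> R3 @ bar 2 tick 0 v(1, 2): B3 above A3
  -> R3 @ bar 2 tick 1 v(1, 2): B3 above A3
  -> R3 @ bar 2 tick 2 v(1, 2): B3 above A3
  -> R3 @ bar 2 tick 3 v(1, 2): B3 above A3
  -> R2 @ bar 3 tick 0 v(0, 1): D3/B3 M6 -> F3/C4 P5 similar
  -> R2 @ bar 4 tick 0 v(0, 2): F3/A4 M3 -> E3/B3 P5 similar
  -> R3 @ bar 4 tick 0 v(1, 2): C4 above B3
  -> R7 @ bar 4 tick 0 v(2,): A4->B3 leap 10st
  -> R3 @ bar 4 tick 1 v(1, 2): C4 above B3
  -> R3 @ bar 4 tick 2 v(1, 2): C4 above B3
  -> R3 @ bar 4 tick 3 v(1, 2): C4 above B3
  -> R2 @ bar 5 tick 0 v(0, 1): E3/C4 m6 -> G3/D4 P5 similar
  -> R2 @ bar 5 tick 0 v(0, 2): E3/B3 P5 -> G3/G4 P8 similar
  -> R1 @ bar 6 tick 0 v(0, 2): G3/G4 P8 -> E3/E4 P8 similar
  -> R8 @ bar 6 tick 0 v(0, 2): penult P8 not 3rd/6th
  -> R2 @ bar 7 tick 0 v(0, 1): E3/C4 m6 -> F3/F4 P8 similar
  -> R6 @ bar 7 tick 3 v(0, 2): closes on M3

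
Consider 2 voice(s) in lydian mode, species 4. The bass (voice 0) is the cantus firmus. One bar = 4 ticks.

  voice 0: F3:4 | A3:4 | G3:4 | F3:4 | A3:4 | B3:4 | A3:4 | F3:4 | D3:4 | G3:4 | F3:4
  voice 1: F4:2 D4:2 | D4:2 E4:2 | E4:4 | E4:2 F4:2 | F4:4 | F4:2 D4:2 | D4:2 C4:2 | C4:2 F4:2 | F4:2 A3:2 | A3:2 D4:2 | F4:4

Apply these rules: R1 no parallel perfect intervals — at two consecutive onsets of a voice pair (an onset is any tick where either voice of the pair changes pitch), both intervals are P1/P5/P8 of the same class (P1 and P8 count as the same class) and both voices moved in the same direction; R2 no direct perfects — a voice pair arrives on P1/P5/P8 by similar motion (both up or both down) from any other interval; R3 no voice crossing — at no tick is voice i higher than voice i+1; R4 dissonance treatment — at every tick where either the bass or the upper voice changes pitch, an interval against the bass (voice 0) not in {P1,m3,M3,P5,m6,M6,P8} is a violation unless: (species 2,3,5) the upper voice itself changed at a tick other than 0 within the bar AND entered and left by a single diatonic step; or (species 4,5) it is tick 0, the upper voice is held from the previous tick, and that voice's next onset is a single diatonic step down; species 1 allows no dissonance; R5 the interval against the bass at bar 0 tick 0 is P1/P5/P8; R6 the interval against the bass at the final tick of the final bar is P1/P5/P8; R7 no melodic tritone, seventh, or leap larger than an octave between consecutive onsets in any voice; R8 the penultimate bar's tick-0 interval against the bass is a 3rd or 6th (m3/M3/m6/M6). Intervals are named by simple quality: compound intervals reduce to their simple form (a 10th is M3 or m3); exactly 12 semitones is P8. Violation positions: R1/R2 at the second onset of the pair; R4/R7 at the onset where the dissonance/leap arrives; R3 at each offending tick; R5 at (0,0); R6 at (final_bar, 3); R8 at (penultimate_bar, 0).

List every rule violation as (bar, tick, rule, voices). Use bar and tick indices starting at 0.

(1, 0, R4, (0, 1))
(3, 0, R4, (0, 1))
(5, 0, R4, (0, 1))
(9, 0, R4, (0, 1))
(9, 0, R8, (0, 1))

bar 0: v0=F3 v1=F4 downbeat P8
bar 1: v0=A3 v1=D4 downbeat P4
bar 2: v0=G3 v1=E4 downbeat M6
bar 3: v0=F3 v1=E4 downbeat M7
bar 4: v0=A3 v1=F4 downbeat m6
bar 5: v0=B3 v1=F4 downbeat TT
bar 6: v0=A3 v1=D4 downbeat P4
bar 7: v0=F3 v1=C4 downbeat P5
bar 8: v0=D3 v1=F4 downbeat m3
bar 9: v0=G3 v1=A3 downbeat M2
bar 10: v0=F3 v1=F4 downbeat P8
  -> R4 @ bar 1 tick 0 v(0, 1): A3/D4 P4 untreated
  -> R4 @ bar 3 tick 0 v(0, 1): F3/E4 M7 untreated
  -> R4 @ bar 5 tick 0 v(0, 1): B3/F4 TT untreated
  -> R4 @ bar 9 tick 0 v(0, 1): G3/A3 M2 untreated
  -> R8 @ bar 9 tick 0 v(0, 1): penult M2 not 3rd/6th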